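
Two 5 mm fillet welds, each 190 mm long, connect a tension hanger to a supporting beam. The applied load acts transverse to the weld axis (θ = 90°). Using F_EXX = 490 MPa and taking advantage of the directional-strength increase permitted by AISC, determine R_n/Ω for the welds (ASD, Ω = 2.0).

t_e = 0.707 × 5 = 3.535 mm; A_we = 3.535 × 380 = 1343 mm².
Directional factor: 1.0 + 0.5 sin^1.5(90°) = 1.5.
F_nw = 0.6 × 490 × 1.5 = 441 MPa.
R_n/Ω = (441 × 1343) / 2.0 × 10⁻³ = 296.2 kN.

R_n/Ω ≈ 296 kN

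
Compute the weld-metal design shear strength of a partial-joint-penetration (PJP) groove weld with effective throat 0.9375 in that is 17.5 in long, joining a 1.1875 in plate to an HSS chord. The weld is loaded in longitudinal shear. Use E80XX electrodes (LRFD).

E80XX → F_EXX = 80 ksi.
Effective throat (given) t_e = 0.9375 in.
A_we = 0.9375 × 17.5 = 16.41 in².
F_nw = 0.6 F_EXX = 48 ksi.
φR_n = 0.75 × 48 × 16.41 = 590.6 kip.

φR_n ≈ 591 kip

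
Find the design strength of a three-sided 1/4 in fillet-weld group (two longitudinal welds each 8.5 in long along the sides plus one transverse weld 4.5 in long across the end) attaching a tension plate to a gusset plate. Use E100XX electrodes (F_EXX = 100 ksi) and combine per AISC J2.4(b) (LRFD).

t_e = 0.707 × 0.25 = 0.1767 in.
R_nwl = 0.6 × 100 × 0.1767 × 17 = 180.3 kip (longitudinal, 2 welds).
R_nwt = 0.6 × 100 × 0.1767 × 4.5 = 47.72 kip (transverse, base value).
(i) R_nwl + R_nwt = 228 kip; (ii) 0.85 R_nwl + 1.5 R_nwt = 224.8 kip.
R_n = max = 228 kip [governs: (i)]; φR_n = 171 kip.

φR_n ≈ 171 kip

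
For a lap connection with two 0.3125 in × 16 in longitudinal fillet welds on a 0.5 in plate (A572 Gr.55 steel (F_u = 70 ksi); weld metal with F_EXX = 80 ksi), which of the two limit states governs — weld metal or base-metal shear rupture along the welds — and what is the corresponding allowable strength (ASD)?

t_e = 0.707 × 0.3125 = 0.2209 in; L = 32 in.
Weld metal: R_n/Ω = (1/2.0) × 0.6 × 80 × 0.2209 × 32 = 169.7 kips.
Base metal (shear rupture): R_n/Ω = (1/2.0) × 0.6 × 70 × 0.5 × 32 = 336 kips.
Governing: weld metal.

R_n/Ω ≈ 170 kips (weld metal governs)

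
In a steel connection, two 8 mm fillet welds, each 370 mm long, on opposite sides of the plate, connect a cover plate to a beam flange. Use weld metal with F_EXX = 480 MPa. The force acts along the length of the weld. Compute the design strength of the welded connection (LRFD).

Effective throat t_e = 0.707 × 8 = 5.656 mm.
Total length L = 740 mm; A_we = 5.656 × 740 = 4185 mm².
F_nw = 0.6 F_EXX = 0.6 × 480 = 288 MPa.
φR_n = 0.75 × 288 × 4185 × 10⁻³ = 904.1 kN.

φR_n ≈ 904 kN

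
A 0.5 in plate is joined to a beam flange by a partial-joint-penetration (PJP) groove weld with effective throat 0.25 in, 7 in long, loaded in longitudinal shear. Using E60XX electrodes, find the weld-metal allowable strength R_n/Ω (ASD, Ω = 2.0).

R_n/Ω ≈ 31.5 kips

E60XX → F_EXX = 60 ksi.
Effective throat (given) t_e = 0.25 in.
A_we = 0.25 × 7 = 1.75 in².
F_nw = 0.6 F_EXX = 36 ksi.
R_n/Ω = (36 × 1.75) / 2.0 = 31.5 kips.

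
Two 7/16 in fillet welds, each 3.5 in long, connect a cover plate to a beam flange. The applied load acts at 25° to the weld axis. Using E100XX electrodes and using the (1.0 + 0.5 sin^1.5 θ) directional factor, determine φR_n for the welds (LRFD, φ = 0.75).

φR_n ≈ 111 kip

E100XX → F_EXX = 100 ksi.
t_e = 0.707 × 0.4375 = 0.3093 in; A_we = 0.3093 × 7 = 2.165 in².
Directional factor: 1.0 + 0.5 sin^1.5(25°) = 1.137.
F_nw = 0.6 × 100 × 1.137 = 68.24 ksi.
φR_n = 0.75 × 68.24 × 2.165 = 110.8 kip.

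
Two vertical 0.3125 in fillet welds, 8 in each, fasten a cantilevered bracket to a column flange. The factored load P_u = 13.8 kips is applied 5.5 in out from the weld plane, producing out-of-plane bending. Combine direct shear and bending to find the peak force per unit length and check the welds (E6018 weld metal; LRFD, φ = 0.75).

f_max ≈ 3.66 kip/in; adequate

E60XX → F_EXX = 60 ksi.
L_w = 2 × 8 = 16 in; section modulus (unit throat) S = 2 × L²/6 = 21.33 in².
Direct shear f_v = P/L_w = 13.8/16 = 0.8625 kip/in.
Moment M = P × e = 13.8 × 5.5 = 75.9 kip·in; bending f_b = M/S = 3.558 kip/in.
f_max = √(f_v² + f_b²) = √(0.8625² + 3.558²) = 3.661 kip/in.
φr_n = 0.75 × 0.6 × 60 × (0.707 × 0.3125) = 5.965 kip/in → adequate.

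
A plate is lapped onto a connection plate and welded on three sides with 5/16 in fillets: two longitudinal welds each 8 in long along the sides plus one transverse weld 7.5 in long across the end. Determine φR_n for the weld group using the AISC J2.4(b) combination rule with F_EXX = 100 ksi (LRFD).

φR_n ≈ 247 kips

t_e = 0.707 × 0.3125 = 0.2209 in.
R_nwl = 0.6 × 100 × 0.2209 × 16 = 212.1 kips (longitudinal, 2 welds).
R_nwt = 0.6 × 100 × 0.2209 × 7.5 = 99.42 kips (transverse, base value).
(i) R_nwl + R_nwt = 311.5 kips; (ii) 0.85 R_nwl + 1.5 R_nwt = 329.4 kips.
R_n = max = 329.4 kips [governs: (ii)]; φR_n = 247.1 kips.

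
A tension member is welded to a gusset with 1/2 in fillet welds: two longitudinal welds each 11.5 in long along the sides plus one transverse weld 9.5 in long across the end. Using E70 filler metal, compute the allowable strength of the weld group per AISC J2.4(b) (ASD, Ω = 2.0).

R_n/Ω ≈ 251 kips

E70XX → F_EXX = 70 ksi.
t_e = 0.707 × 0.5 = 0.3535 in.
R_nwl = 0.6 × 70 × 0.3535 × 23 = 341.5 kips (longitudinal, 2 welds).
R_nwt = 0.6 × 70 × 0.3535 × 9.5 = 141 kips (transverse, base value).
(i) R_nwl + R_nwt = 482.5 kips; (ii) 0.85 R_nwl + 1.5 R_nwt = 501.8 kips.
R_n = max = 501.8 kips [governs: (ii)]; R_n/Ω = 250.9 kips.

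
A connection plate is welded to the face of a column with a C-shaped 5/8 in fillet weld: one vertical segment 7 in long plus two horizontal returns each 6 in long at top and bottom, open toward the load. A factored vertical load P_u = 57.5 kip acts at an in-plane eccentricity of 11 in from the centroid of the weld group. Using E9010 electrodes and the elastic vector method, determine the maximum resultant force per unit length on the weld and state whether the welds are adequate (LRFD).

f_max ≈ 16 kip/in; adequate

E90XX → F_EXX = 90 ksi.
Total weld length L_w = 19 in. Treat welds as unit-width lines.
Centroid: x̄ = 2×6×3 / 19 = 1.895 in from the vertical weld.
Polar moment about centroid: J = I_x + I_y = [7³/12 + 2×6×3.5²] + [7×1.895² + 2(6³/12 + 6×1.105²)] = 251.4 in³.
Direct shear f_v = P/L_w = 57.5 / 19 = 3.026 kip/in (vertical).
Torsion M = P·e = 57.5 × 11 = 632.5 kip·in.
Critical point at (x, y) = (4.105, 3.5) from centroid. f_tx = M·y/J = 8.807 kip/in; f_ty = M·x/J = 10.33 kip/in.
Resultant f_max = √[f_tx² + (f_v + f_ty)²] = √[8.807² + (3.026 + 10.33)²] = 16 kip/in.
Capacity per unit length: φr_n = 0.75 × 0.6 × 90 × (0.707 × 0.625) = 17.9 kip/in.
16 ≤ 17.9 → adequate.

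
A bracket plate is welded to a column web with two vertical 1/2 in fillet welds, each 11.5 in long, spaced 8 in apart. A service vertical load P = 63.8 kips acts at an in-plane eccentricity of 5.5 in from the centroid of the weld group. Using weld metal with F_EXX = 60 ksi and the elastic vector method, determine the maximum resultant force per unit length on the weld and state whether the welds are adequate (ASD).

Total weld length L_w = 23 in. Treat welds as unit-width lines.
Polar moment about centroid: J = 2[d³/12 + d(b/2)²] = 2[11.5³/12 + 11.5×4²] = 621.5 in³.
Direct shear f_v = P/L_w = 63.8 / 23 = 2.774 kip/in (vertical).
Torsion M = P·e = 63.8 × 5.5 = 350.9 kip·in.
Critical point at (x, y) = (4, 5.75) from centroid. f_tx = M·y/J = 3.247 kip/in; f_ty = M·x/J = 2.258 kip/in.
Resultant f_max = √[f_tx² + (f_v + f_ty)²] = √[3.247² + (2.774 + 2.258)²] = 5.989 kip/in.
Capacity per unit length: r_n/Ω = (1/2.0) × 0.6 × 60 × (0.707 × 0.5) = 6.363 kip/in.
5.989 ≤ 6.363 → adequate.

f_max ≈ 5.99 kip/in; adequate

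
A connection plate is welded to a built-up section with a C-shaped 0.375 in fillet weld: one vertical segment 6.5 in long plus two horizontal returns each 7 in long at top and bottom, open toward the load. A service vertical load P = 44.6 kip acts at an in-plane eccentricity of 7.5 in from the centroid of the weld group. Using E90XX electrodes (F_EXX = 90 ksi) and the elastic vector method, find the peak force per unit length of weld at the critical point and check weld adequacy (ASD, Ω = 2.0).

f_max ≈ 8.55 kip/in; NOT adequate

Total weld length L_w = 20.5 in. Treat welds as unit-width lines.
Centroid: x̄ = 2×7×3.5 / 20.5 = 2.39 in from the vertical weld.
Polar moment about centroid: J = I_x + I_y = [6.5³/12 + 2×7×3.25²] + [6.5×2.39² + 2(7³/12 + 7×1.11²)] = 282.3 in³.
Direct shear f_v = P/L_w = 44.6 / 20.5 = 2.176 kip/in (vertical).
Torsion M = P·e = 44.6 × 7.5 = 334.5 kip·in.
Critical point at (x, y) = (4.61, 3.25) from centroid. f_tx = M·y/J = 3.851 kip/in; f_ty = M·x/J = 5.462 kip/in.
Resultant f_max = √[f_tx² + (f_v + f_ty)²] = √[3.851² + (2.176 + 5.462)²] = 8.554 kip/in.
Capacity per unit length: r_n/Ω = (1/2.0) × 0.6 × 90 × (0.707 × 0.375) = 7.158 kip/in.
8.554 > 7.158 → NOT adequate.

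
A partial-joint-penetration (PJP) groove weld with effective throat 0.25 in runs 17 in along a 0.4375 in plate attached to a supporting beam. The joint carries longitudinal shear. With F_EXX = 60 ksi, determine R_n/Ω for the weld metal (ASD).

Effective throat (given) t_e = 0.25 in.
A_we = 0.25 × 17 = 4.25 in².
F_nw = 0.6 F_EXX = 36 ksi.
R_n/Ω = (36 × 4.25) / 2.0 = 76.5 kips.

R_n/Ω ≈ 76.5 kips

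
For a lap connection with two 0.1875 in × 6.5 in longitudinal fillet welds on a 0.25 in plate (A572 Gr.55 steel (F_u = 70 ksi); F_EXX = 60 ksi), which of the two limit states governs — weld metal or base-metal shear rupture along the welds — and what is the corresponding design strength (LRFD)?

φR_n ≈ 46.5 kip (weld metal governs)

t_e = 0.707 × 0.1875 = 0.1326 in; L = 13 in.
Weld metal: φR_n = 0.75 × 0.6 × 60 × 0.1326 × 13 = 46.53 kip.
Base metal (shear rupture): φR_n = 0.75 × 0.6 × 70 × 0.25 × 13 = 102.4 kip.
Governing: weld metal.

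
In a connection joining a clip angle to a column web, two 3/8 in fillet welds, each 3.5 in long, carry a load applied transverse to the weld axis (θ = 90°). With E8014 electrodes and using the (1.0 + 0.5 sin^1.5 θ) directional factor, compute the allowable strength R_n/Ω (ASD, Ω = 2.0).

E80XX → F_EXX = 80 ksi.
t_e = 0.707 × 0.375 = 0.2651 in; A_we = 0.2651 × 7 = 1.856 in².
Directional factor: 1.0 + 0.5 sin^1.5(90°) = 1.5.
F_nw = 0.6 × 80 × 1.5 = 72 ksi.
R_n/Ω = (72 × 1.856) / 2.0 = 66.81 kip.

R_n/Ω ≈ 66.8 kip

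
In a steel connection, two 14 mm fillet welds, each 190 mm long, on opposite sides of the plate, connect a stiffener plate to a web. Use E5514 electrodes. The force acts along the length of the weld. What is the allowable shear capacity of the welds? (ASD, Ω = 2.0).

E55XX → F_EXX = 550 MPa.
Effective throat t_e = 0.707 × 14 = 9.898 mm.
Total length L = 380 mm; A_we = 9.898 × 380 = 3761 mm².
F_nw = 0.6 F_EXX = 0.6 × 550 = 330 MPa.
R_n = 330 × 3761 × 10⁻³ = 1241 kN; R_n/Ω = 1241/2.0 = 620.6 kN.

R_n/Ω ≈ 621 kN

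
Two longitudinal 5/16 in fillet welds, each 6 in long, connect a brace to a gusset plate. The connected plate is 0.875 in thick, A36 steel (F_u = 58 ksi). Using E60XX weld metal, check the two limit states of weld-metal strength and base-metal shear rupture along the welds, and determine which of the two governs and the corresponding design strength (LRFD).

φR_n ≈ 71.6 kip (weld metal governs)

E60XX → F_EXX = 60 ksi.
t_e = 0.707 × 0.3125 = 0.2209 in; L = 12 in.
Weld metal: φR_n = 0.75 × 0.6 × 60 × 0.2209 × 12 = 71.58 kip.
Base metal (shear rupture): φR_n = 0.75 × 0.6 × 58 × 0.875 × 12 = 274 kip.
Governing: weld metal.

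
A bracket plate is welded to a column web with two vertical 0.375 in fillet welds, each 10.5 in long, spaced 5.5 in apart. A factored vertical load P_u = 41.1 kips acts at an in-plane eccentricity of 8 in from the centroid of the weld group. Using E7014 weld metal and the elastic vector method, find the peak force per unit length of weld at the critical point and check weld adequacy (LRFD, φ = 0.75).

E70XX → F_EXX = 70 ksi.
Total weld length L_w = 21 in. Treat welds as unit-width lines.
Polar moment about centroid: J = 2[d³/12 + d(b/2)²] = 2[10.5³/12 + 10.5×2.75²] = 351.8 in³.
Direct shear f_v = P/L_w = 41.1 / 21 = 1.957 kip/in (vertical).
Torsion M = P·e = 41.1 × 8 = 328.8 kip·in.
Critical point at (x, y) = (2.75, 5.25) from centroid. f_tx = M·y/J = 4.907 kip/in; f_ty = M·x/J = 2.571 kip/in.
Resultant f_max = √[f_tx² + (f_v + f_ty)²] = √[4.907² + (1.957 + 2.571)²] = 6.677 kip/in.
Capacity per unit length: φr_n = 0.75 × 0.6 × 70 × (0.707 × 0.375) = 8.351 kip/in.
6.677 ≤ 8.351 → adequate.

f_max ≈ 6.68 kip/in; adequate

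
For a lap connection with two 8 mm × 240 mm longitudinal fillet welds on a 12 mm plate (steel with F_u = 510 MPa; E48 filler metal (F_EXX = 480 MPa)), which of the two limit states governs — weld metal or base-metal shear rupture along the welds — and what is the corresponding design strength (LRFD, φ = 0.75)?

t_e = 0.707 × 8 = 5.656 mm; L = 480 mm.
Weld metal: φR_n = 0.75 × 0.6 × 480 × 5.656 × 480 × 10⁻³ = 586.4 kN.
Base metal (shear rupture): φR_n = 0.75 × 0.6 × 510 × 12 × 480 × 10⁻³ = 1322 kN.
Governing: weld metal.

φR_n ≈ 586 kN (weld metal governs)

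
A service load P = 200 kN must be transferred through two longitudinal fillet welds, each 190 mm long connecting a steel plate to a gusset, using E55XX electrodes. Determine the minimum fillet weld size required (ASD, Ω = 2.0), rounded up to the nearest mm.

w = 5 mm

E55XX → F_EXX = 550 MPa.
Total weld length L = 380 mm.
Required throat t_e = P × Ω / (0.6 F_EXX × L) = 200 × 2.0 / (0.6 × 550 × 380 × 10⁻³) = 3.19 mm.
Required leg w = t_e / 0.707 = 4.512 mm → use 5 mm.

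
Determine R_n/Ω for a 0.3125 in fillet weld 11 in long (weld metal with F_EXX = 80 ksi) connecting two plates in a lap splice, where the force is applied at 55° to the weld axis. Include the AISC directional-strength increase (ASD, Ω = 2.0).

t_e = 0.707 × 0.3125 = 0.2209 in; A_we = 0.2209 × 11 = 2.43 in².
Directional factor: 1.0 + 0.5 sin^1.5(55°) = 1.371.
F_nw = 0.6 × 80 × 1.371 = 65.79 ksi.
R_n/Ω = (65.79 × 2.43) / 2.0 = 79.95 kip.

R_n/Ω ≈ 79.9 kip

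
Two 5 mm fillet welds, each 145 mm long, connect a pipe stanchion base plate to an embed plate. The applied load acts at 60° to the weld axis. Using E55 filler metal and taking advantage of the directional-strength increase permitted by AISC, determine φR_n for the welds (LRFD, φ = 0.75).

φR_n ≈ 356 kN

E55XX → F_EXX = 550 MPa.
t_e = 0.707 × 5 = 3.535 mm; A_we = 3.535 × 290 = 1025 mm².
Directional factor: 1.0 + 0.5 sin^1.5(60°) = 1.403.
F_nw = 0.6 × 550 × 1.403 = 463 MPa.
φR_n = 0.75 × 463 × 1025 × 10⁻³ = 356 kN.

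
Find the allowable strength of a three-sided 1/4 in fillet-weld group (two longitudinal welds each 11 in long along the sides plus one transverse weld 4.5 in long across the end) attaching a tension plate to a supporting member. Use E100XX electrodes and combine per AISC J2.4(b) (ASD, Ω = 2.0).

R_n/Ω ≈ 141 kip

E100XX → F_EXX = 100 ksi.
t_e = 0.707 × 0.25 = 0.1767 in.
R_nwl = 0.6 × 100 × 0.1767 × 22 = 233.3 kip (longitudinal, 2 welds).
R_nwt = 0.6 × 100 × 0.1767 × 4.5 = 47.72 kip (transverse, base value).
(i) R_nwl + R_nwt = 281 kip; (ii) 0.85 R_nwl + 1.5 R_nwt = 269.9 kip.
R_n = max = 281 kip [governs: (i)]; R_n/Ω = 140.5 kip.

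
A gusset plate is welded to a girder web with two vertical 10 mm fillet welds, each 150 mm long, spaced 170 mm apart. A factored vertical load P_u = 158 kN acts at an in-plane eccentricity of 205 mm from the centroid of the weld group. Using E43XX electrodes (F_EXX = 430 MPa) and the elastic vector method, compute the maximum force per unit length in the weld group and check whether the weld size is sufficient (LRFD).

f_max ≈ 1770 N/mm; NOT adequate

Total weld length L_w = 300 mm. Treat welds as unit-width lines.
Polar moment about centroid: J = 2[d³/12 + d(b/2)²] = 2[150³/12 + 150×85²] = 2730000 mm³.
Direct shear f_v = P/L_w = 158×10³ / 300 = 526.7 N/mm (vertical).
Torsion M = P·e = 158×10³ × 205 = 32390000 N·mm.
Critical point at (x, y) = (85, 75) from centroid. f_tx = M·y/J = 889.8 N/mm; f_ty = M·x/J = 1008 N/mm.
Resultant f_max = √[f_tx² + (f_v + f_ty)²] = √[889.8² + (526.7 + 1008)²] = 1774 N/mm.
Capacity per unit length: φr_n = 0.75 × 0.6 × 430 × (0.707 × 10) = 1368 N/mm.
1774 > 1368 → NOT adequate.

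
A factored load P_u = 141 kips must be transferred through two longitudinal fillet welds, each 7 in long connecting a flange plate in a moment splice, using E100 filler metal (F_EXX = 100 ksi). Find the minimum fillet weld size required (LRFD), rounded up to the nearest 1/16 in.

Total weld length L = 14 in.
Required throat t_e = P_u / (φ × 0.6 F_EXX × L) = 141 / (0.75 × 0.6 × 100 × 14) = 0.2238 in.
Required leg w = t_e / 0.707 = 0.3166 in → use 3/8 in.

w = 3/8 in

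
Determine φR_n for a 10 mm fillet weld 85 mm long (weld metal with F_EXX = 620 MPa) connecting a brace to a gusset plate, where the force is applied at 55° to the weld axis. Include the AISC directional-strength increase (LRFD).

t_e = 0.707 × 10 = 7.07 mm; A_we = 7.07 × 85 = 600.9 mm².
Directional factor: 1.0 + 0.5 sin^1.5(55°) = 1.371.
F_nw = 0.6 × 620 × 1.371 = 509.9 MPa.
φR_n = 0.75 × 509.9 × 600.9 × 10⁻³ = 229.8 kN.

φR_n ≈ 230 kN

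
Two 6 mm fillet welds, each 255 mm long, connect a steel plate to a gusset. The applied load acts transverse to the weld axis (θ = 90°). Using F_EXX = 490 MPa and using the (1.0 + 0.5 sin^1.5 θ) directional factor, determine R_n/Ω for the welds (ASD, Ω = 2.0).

t_e = 0.707 × 6 = 4.242 mm; A_we = 4.242 × 510 = 2163 mm².
Directional factor: 1.0 + 0.5 sin^1.5(90°) = 1.5.
F_nw = 0.6 × 490 × 1.5 = 441 MPa.
R_n/Ω = (441 × 2163) / 2.0 × 10⁻³ = 477 kN.

R_n/Ω ≈ 477 kN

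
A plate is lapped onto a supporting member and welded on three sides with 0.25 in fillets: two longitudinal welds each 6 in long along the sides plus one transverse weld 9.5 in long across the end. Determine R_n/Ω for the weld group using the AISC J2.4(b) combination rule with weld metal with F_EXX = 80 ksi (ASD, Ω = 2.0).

R_n/Ω ≈ 104 kips

t_e = 0.707 × 0.25 = 0.1767 in.
R_nwl = 0.6 × 80 × 0.1767 × 12 = 101.8 kips (longitudinal, 2 welds).
R_nwt = 0.6 × 80 × 0.1767 × 9.5 = 80.6 kips (transverse, base value).
(i) R_nwl + R_nwt = 182.4 kips; (ii) 0.85 R_nwl + 1.5 R_nwt = 207.4 kips.
R_n = max = 207.4 kips [governs: (ii)]; R_n/Ω = 103.7 kips.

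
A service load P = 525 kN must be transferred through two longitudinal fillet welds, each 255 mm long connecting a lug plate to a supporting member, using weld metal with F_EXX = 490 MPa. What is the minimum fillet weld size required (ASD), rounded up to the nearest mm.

w = 10 mm

Total weld length L = 510 mm.
Required throat t_e = P × Ω / (0.6 F_EXX × L) = 525 × 2.0 / (0.6 × 490 × 510 × 10⁻³) = 7.003 mm.
Required leg w = t_e / 0.707 = 9.905 mm → use 10 mm.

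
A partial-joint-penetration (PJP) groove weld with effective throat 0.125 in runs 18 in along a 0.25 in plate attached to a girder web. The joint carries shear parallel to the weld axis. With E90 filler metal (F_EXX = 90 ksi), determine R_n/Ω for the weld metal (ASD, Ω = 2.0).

Effective throat (given) t_e = 0.125 in.
A_we = 0.125 × 18 = 2.25 in².
F_nw = 0.6 F_EXX = 54 ksi.
R_n/Ω = (54 × 2.25) / 2.0 = 60.75 kips.

R_n/Ω ≈ 60.8 kips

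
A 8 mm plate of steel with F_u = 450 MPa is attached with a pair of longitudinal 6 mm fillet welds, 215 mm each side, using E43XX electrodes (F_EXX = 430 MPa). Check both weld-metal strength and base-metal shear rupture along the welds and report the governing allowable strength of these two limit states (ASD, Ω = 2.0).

R_n/Ω ≈ 235 kN (weld metal governs)

t_e = 0.707 × 6 = 4.242 mm; L = 430 mm.
Weld metal: R_n/Ω = (1/2.0) × 0.6 × 430 × 4.242 × 430 × 10⁻³ = 235.3 kN.
Base metal (shear rupture): R_n/Ω = (1/2.0) × 0.6 × 450 × 8 × 430 × 10⁻³ = 464.4 kN.
Governing: weld metal.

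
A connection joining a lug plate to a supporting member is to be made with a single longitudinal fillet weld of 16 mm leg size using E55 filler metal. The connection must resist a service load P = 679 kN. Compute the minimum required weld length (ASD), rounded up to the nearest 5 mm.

L = 365 mm

E55XX → F_EXX = 550 MPa.
Throat t_e = 0.707 × 16 = 11.31 mm.
r_n/Ω = (0.6 × 550 × 11.31) / 2.0 = 1866 N/mm = 1.866 kN/mm.
L_req = P / (r_n/Ω) = 679 / 1.866 = 363.8 mm total.
Round up → use L = 365 mm.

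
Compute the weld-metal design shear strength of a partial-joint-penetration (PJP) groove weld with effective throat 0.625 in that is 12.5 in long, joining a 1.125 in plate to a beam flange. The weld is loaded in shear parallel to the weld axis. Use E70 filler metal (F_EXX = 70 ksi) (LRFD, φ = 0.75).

Effective throat (given) t_e = 0.625 in.
A_we = 0.625 × 12.5 = 7.812 in².
F_nw = 0.6 F_EXX = 42 ksi.
φR_n = 0.75 × 42 × 7.812 = 246.1 kips.

φR_n ≈ 246 kips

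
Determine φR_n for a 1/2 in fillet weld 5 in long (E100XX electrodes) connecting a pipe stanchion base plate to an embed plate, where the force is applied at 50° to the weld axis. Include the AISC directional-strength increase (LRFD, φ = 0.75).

E100XX → F_EXX = 100 ksi.
t_e = 0.707 × 0.5 = 0.3535 in; A_we = 0.3535 × 5 = 1.767 in².
Directional factor: 1.0 + 0.5 sin^1.5(50°) = 1.335.
F_nw = 0.6 × 100 × 1.335 = 80.11 ksi.
φR_n = 0.75 × 80.11 × 1.767 = 106.2 kip.

φR_n ≈ 106 kip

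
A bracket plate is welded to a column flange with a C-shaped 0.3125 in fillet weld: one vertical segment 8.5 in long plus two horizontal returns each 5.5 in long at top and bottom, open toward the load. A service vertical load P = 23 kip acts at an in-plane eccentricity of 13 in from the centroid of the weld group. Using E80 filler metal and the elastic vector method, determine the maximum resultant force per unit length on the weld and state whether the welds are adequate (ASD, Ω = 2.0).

f_max ≈ 6.39 kip/in; NOT adequate

E80XX → F_EXX = 80 ksi.
Total weld length L_w = 19.5 in. Treat welds as unit-width lines.
Centroid: x̄ = 2×5.5×2.75 / 19.5 = 1.551 in from the vertical weld.
Polar moment about centroid: J = I_x + I_y = [8.5³/12 + 2×5.5×4.25²] + [8.5×1.551² + 2(5.5³/12 + 5.5×1.199²)] = 313.9 in³.
Direct shear f_v = P/L_w = 23 / 19.5 = 1.179 kip/in (vertical).
Torsion M = P·e = 23 × 13 = 299 kip·in.
Critical point at (x, y) = (3.949, 4.25) from centroid. f_tx = M·y/J = 4.049 kip/in; f_ty = M·x/J = 3.762 kip/in.
Resultant f_max = √[f_tx² + (f_v + f_ty)²] = √[4.049² + (1.179 + 3.762)²] = 6.388 kip/in.
Capacity per unit length: r_n/Ω = (1/2.0) × 0.6 × 80 × (0.707 × 0.3125) = 5.302 kip/in.
6.388 > 5.302 → NOT adequate.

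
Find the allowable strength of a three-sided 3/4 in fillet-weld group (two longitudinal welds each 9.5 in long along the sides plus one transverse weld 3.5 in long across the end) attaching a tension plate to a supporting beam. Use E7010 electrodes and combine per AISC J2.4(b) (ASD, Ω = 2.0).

R_n/Ω ≈ 251 kips

E70XX → F_EXX = 70 ksi.
t_e = 0.707 × 0.75 = 0.5302 in.
R_nwl = 0.6 × 70 × 0.5302 × 19 = 423.1 kips (longitudinal, 2 welds).
R_nwt = 0.6 × 70 × 0.5302 × 3.5 = 77.95 kips (transverse, base value).
(i) R_nwl + R_nwt = 501.1 kips; (ii) 0.85 R_nwl + 1.5 R_nwt = 476.6 kips.
R_n = max = 501.1 kips [governs: (i)]; R_n/Ω = 250.5 kips.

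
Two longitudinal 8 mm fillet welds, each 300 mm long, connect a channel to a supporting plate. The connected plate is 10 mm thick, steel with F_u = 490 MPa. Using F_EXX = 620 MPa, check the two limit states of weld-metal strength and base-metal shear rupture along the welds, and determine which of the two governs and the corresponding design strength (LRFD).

φR_n ≈ 947 kN (weld metal governs)

t_e = 0.707 × 8 = 5.656 mm; L = 600 mm.
Weld metal: φR_n = 0.75 × 0.6 × 620 × 5.656 × 600 × 10⁻³ = 946.8 kN.
Base metal (shear rupture): φR_n = 0.75 × 0.6 × 490 × 10 × 600 × 10⁻³ = 1323 kN.
Governing: weld metal.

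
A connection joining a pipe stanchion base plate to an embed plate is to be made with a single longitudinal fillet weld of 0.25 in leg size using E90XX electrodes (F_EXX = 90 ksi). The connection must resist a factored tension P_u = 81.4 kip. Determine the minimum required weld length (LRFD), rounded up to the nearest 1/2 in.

Throat t_e = 0.707 × 0.25 = 0.1767 in.
φr_n = 0.75 × 0.6 × 90 × 0.1767 = 7.158 kip/in.
L_req = P_u / φr_n = 81.4 / 7.158 = 11.37 in total.
Round up → use L = 11.5 in.

L = 11.5 in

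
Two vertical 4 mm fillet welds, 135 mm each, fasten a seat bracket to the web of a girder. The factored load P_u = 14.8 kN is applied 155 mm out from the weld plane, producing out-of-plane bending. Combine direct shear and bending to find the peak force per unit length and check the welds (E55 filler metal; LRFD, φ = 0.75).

f_max ≈ 382 N/mm; adequate

E55XX → F_EXX = 550 MPa.
L_w = 2 × 135 = 270 mm; section modulus (unit throat) S = 2 × L²/6 = 6075 mm².
Direct shear f_v = P/L_w = 14.8×10³/270 = 54.81 N/mm.
Moment M = P × e = 14.8×10³ × 155 = 2294000 N·mm; bending f_b = M/S = 377.6 N/mm.
f_max = √(f_v² + f_b²) = √(54.81² + 377.6²) = 381.6 N/mm.
φr_n = 0.75 × 0.6 × 550 × (0.707 × 4) = 699.9 N/mm → adequate.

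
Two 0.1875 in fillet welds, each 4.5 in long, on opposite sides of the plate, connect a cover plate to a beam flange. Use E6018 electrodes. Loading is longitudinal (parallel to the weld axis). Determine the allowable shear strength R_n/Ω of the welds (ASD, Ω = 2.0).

R_n/Ω ≈ 21.5 kip

E60XX → F_EXX = 60 ksi.
Effective throat t_e = 0.707 × 0.1875 = 0.1326 in.
Total length L = 9 in; A_we = 0.1326 × 9 = 1.193 in².
F_nw = 0.6 F_EXX = 0.6 × 60 = 36 ksi.
R_n = 36 × 1.193 = 42.95 kip; R_n/Ω = 42.95/2.0 = 21.48 kip.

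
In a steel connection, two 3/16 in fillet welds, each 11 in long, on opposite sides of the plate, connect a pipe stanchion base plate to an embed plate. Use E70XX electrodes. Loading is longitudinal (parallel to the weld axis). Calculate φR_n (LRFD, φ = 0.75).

E70XX → F_EXX = 70 ksi.
Effective throat t_e = 0.707 × 0.1875 = 0.1326 in.
Total length L = 22 in; A_we = 0.1326 × 22 = 2.916 in².
F_nw = 0.6 F_EXX = 0.6 × 70 = 42 ksi.
φR_n = 0.75 × 42 × 2.916 = 91.87 kip.

φR_n ≈ 91.9 kip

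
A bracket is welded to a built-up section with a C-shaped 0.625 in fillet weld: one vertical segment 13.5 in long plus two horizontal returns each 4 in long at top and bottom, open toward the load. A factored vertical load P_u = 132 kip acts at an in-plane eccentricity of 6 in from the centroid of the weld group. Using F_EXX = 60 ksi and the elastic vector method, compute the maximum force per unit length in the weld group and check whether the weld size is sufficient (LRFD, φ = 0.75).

f_max ≈ 13.7 kip/in; NOT adequate

Total weld length L_w = 21.5 in. Treat welds as unit-width lines.
Centroid: x̄ = 2×4×2 / 21.5 = 0.7442 in from the vertical weld.
Polar moment about centroid: J = I_x + I_y = [13.5³/12 + 2×4×6.75²] + [13.5×0.7442² + 2(4³/12 + 4×1.256²)] = 600.3 in³.
Direct shear f_v = P/L_w = 132 / 21.5 = 6.14 kip/in (vertical).
Torsion M = P·e = 132 × 6 = 792 kip·in.
Critical point at (x, y) = (3.256, 6.75) from centroid. f_tx = M·y/J = 8.906 kip/in; f_ty = M·x/J = 4.296 kip/in.
Resultant f_max = √[f_tx² + (f_v + f_ty)²] = √[8.906² + (6.14 + 4.296)²] = 13.72 kip/in.
Capacity per unit length: φr_n = 0.75 × 0.6 × 60 × (0.707 × 0.625) = 11.93 kip/in.
13.72 > 11.93 → NOT adequate.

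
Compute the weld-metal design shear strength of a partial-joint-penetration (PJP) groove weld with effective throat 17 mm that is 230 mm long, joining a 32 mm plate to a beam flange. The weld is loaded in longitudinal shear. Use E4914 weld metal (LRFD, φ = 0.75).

φR_n ≈ 862 kN

E49XX → F_EXX = 490 MPa.
Effective throat (given) t_e = 17 mm.
A_we = 17 × 230 = 3910 mm².
F_nw = 0.6 F_EXX = 294 MPa.
φR_n = 0.75 × 294 × 3910 × 10⁻³ = 862.2 kN.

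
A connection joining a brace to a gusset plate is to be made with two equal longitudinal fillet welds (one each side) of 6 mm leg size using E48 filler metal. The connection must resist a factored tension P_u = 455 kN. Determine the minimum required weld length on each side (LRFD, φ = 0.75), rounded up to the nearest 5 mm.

E48XX → F_EXX = 480 MPa.
Throat t_e = 0.707 × 6 = 4.242 mm.
φr_n = 0.75 × 0.6 × 480 × 4.242 × 10⁻³ = 0.9163 kN/mm.
L_req = P_u / φr_n = 455 / 0.9163 = 496.6 mm total.
Per side: 496.6 / 2 = 248.3 mm.
Round up → use L = 250 mm on each side.

L = 250 mm on each side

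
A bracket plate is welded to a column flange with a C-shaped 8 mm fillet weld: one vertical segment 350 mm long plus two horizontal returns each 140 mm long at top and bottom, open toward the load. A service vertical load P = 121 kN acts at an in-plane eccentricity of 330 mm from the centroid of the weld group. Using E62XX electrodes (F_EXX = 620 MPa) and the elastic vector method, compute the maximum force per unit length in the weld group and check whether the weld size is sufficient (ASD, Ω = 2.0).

Total weld length L_w = 630 mm. Treat welds as unit-width lines.
Centroid: x̄ = 2×140×70 / 630 = 31.11 mm from the vertical weld.
Polar moment about centroid: J = I_x + I_y = [350³/12 + 2×140×175²] + [350×31.11² + 2(140³/12 + 140×38.89²)] = 13370000 mm³.
Direct shear f_v = P/L_w = 121×10³ / 630 = 192.1 N/mm (vertical).
Torsion M = P·e = 121×10³ × 330 = 39930000 N·mm.
Critical point at (x, y) = (108.9, 175) from centroid. f_tx = M·y/J = 522.7 N/mm; f_ty = M·x/J = 325.3 N/mm.
Resultant f_max = √[f_tx² + (f_v + f_ty)²] = √[522.7² + (192.1 + 325.3)²] = 735.4 N/mm.
Capacity per unit length: r_n/Ω = (1/2.0) × 0.6 × 620 × (0.707 × 8) = 1052 N/mm.
735.4 ≤ 1052 → adequate.

f_max ≈ 735 N/mm; adequate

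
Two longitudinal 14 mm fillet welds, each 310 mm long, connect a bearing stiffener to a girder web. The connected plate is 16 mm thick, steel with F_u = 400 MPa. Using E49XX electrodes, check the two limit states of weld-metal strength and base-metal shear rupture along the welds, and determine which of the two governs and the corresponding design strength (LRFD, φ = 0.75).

φR_n ≈ 1350 kN (weld metal governs)

E49XX → F_EXX = 490 MPa.
t_e = 0.707 × 14 = 9.898 mm; L = 620 mm.
Weld metal: φR_n = 0.75 × 0.6 × 490 × 9.898 × 620 × 10⁻³ = 1353 kN.
Base metal (shear rupture): φR_n = 0.75 × 0.6 × 400 × 16 × 620 × 10⁻³ = 1786 kN.
Governing: weld metal.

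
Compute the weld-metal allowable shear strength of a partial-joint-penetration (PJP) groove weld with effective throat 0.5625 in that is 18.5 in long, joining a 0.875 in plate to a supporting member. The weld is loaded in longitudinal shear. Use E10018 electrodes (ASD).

E100XX → F_EXX = 100 ksi.
Effective throat (given) t_e = 0.5625 in.
A_we = 0.5625 × 18.5 = 10.41 in².
F_nw = 0.6 F_EXX = 60 ksi.
R_n/Ω = (60 × 10.41) / 2.0 = 312.2 kip.

R_n/Ω ≈ 312 kip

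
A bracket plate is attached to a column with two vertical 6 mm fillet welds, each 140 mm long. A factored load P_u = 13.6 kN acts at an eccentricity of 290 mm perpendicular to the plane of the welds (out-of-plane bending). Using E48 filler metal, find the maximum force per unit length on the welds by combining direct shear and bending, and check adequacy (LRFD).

E48XX → F_EXX = 480 MPa.
L_w = 2 × 140 = 280 mm; section modulus (unit throat) S = 2 × L²/6 = 6533 mm².
Direct shear f_v = P/L_w = 13.6×10³/280 = 48.57 N/mm.
Moment M = P × e = 13.6×10³ × 290 = 3944000 N·mm; bending f_b = M/S = 603.7 N/mm.
f_max = √(f_v² + f_b²) = √(48.57² + 603.7²) = 605.6 N/mm.
φr_n = 0.75 × 0.6 × 480 × (0.707 × 6) = 916.3 N/mm → adequate.

f_max ≈ 606 N/mm; adequate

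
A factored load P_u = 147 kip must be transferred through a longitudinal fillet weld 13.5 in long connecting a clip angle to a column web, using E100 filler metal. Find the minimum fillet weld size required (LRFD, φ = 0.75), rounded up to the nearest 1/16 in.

E100XX → F_EXX = 100 ksi.
Total weld length L = 13.5 in.
Required throat t_e = P_u / (φ × 0.6 F_EXX × L) = 147 / (0.75 × 0.6 × 100 × 13.5) = 0.242 in.
Required leg w = t_e / 0.707 = 0.3423 in → use 3/8 in.

w = 3/8 in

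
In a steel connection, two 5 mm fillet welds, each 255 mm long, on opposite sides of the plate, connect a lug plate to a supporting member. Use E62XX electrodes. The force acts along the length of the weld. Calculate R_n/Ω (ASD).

E62XX → F_EXX = 620 MPa.
Effective throat t_e = 0.707 × 5 = 3.535 mm.
Total length L = 510 mm; A_we = 3.535 × 510 = 1803 mm².
F_nw = 0.6 F_EXX = 0.6 × 620 = 372 MPa.
R_n = 372 × 1803 × 10⁻³ = 670.7 kN; R_n/Ω = 670.7/2.0 = 335.3 kN.

R_n/Ω ≈ 335 kN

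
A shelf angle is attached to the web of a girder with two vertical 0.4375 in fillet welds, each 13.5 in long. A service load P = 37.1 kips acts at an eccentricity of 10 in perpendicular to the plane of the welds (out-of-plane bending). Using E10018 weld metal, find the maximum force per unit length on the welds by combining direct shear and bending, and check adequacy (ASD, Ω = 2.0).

E100XX → F_EXX = 100 ksi.
L_w = 2 × 13.5 = 27 in; section modulus (unit throat) S = 2 × L²/6 = 60.75 in².
Direct shear f_v = P/L_w = 37.1/27 = 1.374 kip/in.
Moment M = P × e = 37.1 × 10 = 371 kip·in; bending f_b = M/S = 6.107 kip/in.
f_max = √(f_v² + f_b²) = √(1.374² + 6.107²) = 6.26 kip/in.
r_n/Ω = (1/2.0) × 0.6 × 100 × (0.707 × 0.4375) = 9.279 kip/in → adequate.

f_max ≈ 6.26 kip/in; adequate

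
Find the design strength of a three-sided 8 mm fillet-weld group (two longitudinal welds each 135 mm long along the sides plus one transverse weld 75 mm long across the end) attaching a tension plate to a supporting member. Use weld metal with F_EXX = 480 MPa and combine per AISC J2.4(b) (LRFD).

t_e = 0.707 × 8 = 5.656 mm.
R_nwl = 0.6 × 480 × 5.656 × 270 × 10⁻³ = 439.8 kN (longitudinal, 2 welds).
R_nwt = 0.6 × 480 × 5.656 × 75 × 10⁻³ = 122.2 kN (transverse, base value).
(i) R_nwl + R_nwt = 562 kN; (ii) 0.85 R_nwl + 1.5 R_nwt = 557.1 kN.
R_n = max = 562 kN [governs: (i)]; φR_n = 421.5 kN.

φR_n ≈ 421 kN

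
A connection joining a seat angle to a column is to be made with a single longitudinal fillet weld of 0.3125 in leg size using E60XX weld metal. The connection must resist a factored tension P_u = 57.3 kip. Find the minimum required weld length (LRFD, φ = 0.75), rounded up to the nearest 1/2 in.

L = 10 in

E60XX → F_EXX = 60 ksi.
Throat t_e = 0.707 × 0.3125 = 0.2209 in.
φr_n = 0.75 × 0.6 × 60 × 0.2209 = 5.965 kip/in.
L_req = P_u / φr_n = 57.3 / 5.965 = 9.606 in total.
Round up → use L = 10 in.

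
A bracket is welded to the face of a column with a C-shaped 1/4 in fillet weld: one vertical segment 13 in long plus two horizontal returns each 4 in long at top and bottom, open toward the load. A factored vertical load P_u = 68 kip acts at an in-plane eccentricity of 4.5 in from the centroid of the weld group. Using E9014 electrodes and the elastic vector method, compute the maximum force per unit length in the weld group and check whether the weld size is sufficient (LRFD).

E90XX → F_EXX = 90 ksi.
Total weld length L_w = 21 in. Treat welds as unit-width lines.
Centroid: x̄ = 2×4×2 / 21 = 0.7619 in from the vertical weld.
Polar moment about centroid: J = I_x + I_y = [13³/12 + 2×4×6.5²] + [13×0.7619² + 2(4³/12 + 4×1.238²)] = 551.6 in³.
Direct shear f_v = P/L_w = 68 / 21 = 3.238 kip/in (vertical).
Torsion M = P·e = 68 × 4.5 = 306 kip·in.
Critical point at (x, y) = (3.238, 6.5) from centroid. f_tx = M·y/J = 3.606 kip/in; f_ty = M·x/J = 1.796 kip/in.
Resultant f_max = √[f_tx² + (f_v + f_ty)²] = √[3.606² + (3.238 + 1.796)²] = 6.193 kip/in.
Capacity per unit length: φr_n = 0.75 × 0.6 × 90 × (0.707 × 0.25) = 7.158 kip/in.
6.193 ≤ 7.158 → adequate.

f_max ≈ 6.19 kip/in; adequate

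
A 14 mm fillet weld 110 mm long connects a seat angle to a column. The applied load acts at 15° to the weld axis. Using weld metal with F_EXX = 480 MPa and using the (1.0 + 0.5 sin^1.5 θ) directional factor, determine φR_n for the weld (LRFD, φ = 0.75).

φR_n ≈ 251 kN

t_e = 0.707 × 14 = 9.898 mm; A_we = 9.898 × 110 = 1089 mm².
Directional factor: 1.0 + 0.5 sin^1.5(15°) = 1.066.
F_nw = 0.6 × 480 × 1.066 = 307 MPa.
φR_n = 0.75 × 307 × 1089 × 10⁻³ = 250.7 kN.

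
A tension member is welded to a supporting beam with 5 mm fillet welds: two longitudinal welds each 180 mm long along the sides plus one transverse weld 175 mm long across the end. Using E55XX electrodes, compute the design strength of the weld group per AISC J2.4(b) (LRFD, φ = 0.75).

E55XX → F_EXX = 550 MPa.
t_e = 0.707 × 5 = 3.535 mm.
R_nwl = 0.6 × 550 × 3.535 × 360 × 10⁻³ = 420 kN (longitudinal, 2 welds).
R_nwt = 0.6 × 550 × 3.535 × 175 × 10⁻³ = 204.1 kN (transverse, base value).
(i) R_nwl + R_nwt = 624.1 kN; (ii) 0.85 R_nwl + 1.5 R_nwt = 663.2 kN.
R_n = max = 663.2 kN [governs: (ii)]; φR_n = 497.4 kN.

φR_n ≈ 497 kN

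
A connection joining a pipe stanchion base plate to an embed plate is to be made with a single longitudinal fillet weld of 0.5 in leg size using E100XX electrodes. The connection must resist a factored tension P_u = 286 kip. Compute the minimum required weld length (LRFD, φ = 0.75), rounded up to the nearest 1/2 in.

E100XX → F_EXX = 100 ksi.
Throat t_e = 0.707 × 0.5 = 0.3535 in.
φr_n = 0.75 × 0.6 × 100 × 0.3535 = 15.91 kip/in.
L_req = P_u / φr_n = 286 / 15.91 = 17.98 in total.
Round up → use L = 18 in.

L = 18 in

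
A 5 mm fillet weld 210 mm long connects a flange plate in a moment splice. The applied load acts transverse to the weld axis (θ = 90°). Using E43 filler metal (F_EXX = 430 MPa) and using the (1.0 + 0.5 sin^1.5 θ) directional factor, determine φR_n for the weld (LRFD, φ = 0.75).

t_e = 0.707 × 5 = 3.535 mm; A_we = 3.535 × 210 = 742.3 mm².
Directional factor: 1.0 + 0.5 sin^1.5(90°) = 1.5.
F_nw = 0.6 × 430 × 1.5 = 387 MPa.
φR_n = 0.75 × 387 × 742.3 × 10⁻³ = 215.5 kN.

φR_n ≈ 215 kN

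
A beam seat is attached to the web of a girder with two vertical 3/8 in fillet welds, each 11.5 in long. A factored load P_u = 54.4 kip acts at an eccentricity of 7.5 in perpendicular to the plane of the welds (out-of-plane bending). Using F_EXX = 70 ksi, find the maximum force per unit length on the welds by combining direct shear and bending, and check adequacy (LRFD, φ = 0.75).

f_max ≈ 9.55 kip/in; NOT adequate

L_w = 2 × 11.5 = 23 in; section modulus (unit throat) S = 2 × L²/6 = 44.08 in².
Direct shear f_v = P/L_w = 54.4/23 = 2.365 kip/in.
Moment M = P × e = 54.4 × 7.5 = 408 kip·in; bending f_b = M/S = 9.255 kip/in.
f_max = √(f_v² + f_b²) = √(2.365² + 9.255²) = 9.553 kip/in.
φr_n = 0.75 × 0.6 × 70 × (0.707 × 0.375) = 8.351 kip/in → NOT adequate.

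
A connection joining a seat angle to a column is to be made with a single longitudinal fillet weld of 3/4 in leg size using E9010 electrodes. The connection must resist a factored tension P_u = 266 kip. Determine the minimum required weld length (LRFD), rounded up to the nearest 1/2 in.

L = 12.5 in

E90XX → F_EXX = 90 ksi.
Throat t_e = 0.707 × 0.75 = 0.5302 in.
φr_n = 0.75 × 0.6 × 90 × 0.5302 = 21.48 kip/in.
L_req = P_u / φr_n = 266 / 21.48 = 12.39 in total.
Round up → use L = 12.5 in.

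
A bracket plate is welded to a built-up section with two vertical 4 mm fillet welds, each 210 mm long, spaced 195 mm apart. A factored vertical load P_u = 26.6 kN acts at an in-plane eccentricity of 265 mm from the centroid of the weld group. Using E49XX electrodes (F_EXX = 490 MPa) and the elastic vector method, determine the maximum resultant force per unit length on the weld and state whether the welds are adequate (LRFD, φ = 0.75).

f_max ≈ 230 N/mm; adequate

Total weld length L_w = 420 mm. Treat welds as unit-width lines.
Polar moment about centroid: J = 2[d³/12 + d(b/2)²] = 2[210³/12 + 210×97.5²] = 5536000 mm³.
Direct shear f_v = P/L_w = 26.6×10³ / 420 = 63.33 N/mm (vertical).
Torsion M = P·e = 26.6×10³ × 265 = 7049000 N·mm.
Critical point at (x, y) = (97.5, 105) from centroid. f_tx = M·y/J = 133.7 N/mm; f_ty = M·x/J = 124.1 N/mm.
Resultant f_max = √[f_tx² + (f_v + f_ty)²] = √[133.7² + (63.33 + 124.1)²] = 230.3 N/mm.
Capacity per unit length: φr_n = 0.75 × 0.6 × 490 × (0.707 × 4) = 623.6 N/mm.
230.3 ≤ 623.6 → adequate.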